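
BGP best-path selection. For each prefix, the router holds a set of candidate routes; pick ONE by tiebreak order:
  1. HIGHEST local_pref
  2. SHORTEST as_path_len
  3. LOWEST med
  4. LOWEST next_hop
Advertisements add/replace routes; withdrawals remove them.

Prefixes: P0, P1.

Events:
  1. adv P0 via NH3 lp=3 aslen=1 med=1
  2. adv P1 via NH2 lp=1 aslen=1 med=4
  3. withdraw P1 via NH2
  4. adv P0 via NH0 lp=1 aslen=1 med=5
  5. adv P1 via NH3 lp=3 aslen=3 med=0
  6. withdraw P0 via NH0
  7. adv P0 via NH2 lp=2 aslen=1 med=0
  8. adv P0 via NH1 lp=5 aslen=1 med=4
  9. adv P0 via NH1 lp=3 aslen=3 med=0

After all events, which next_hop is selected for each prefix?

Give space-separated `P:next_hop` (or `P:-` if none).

Op 1: best P0=NH3 P1=-
Op 2: best P0=NH3 P1=NH2
Op 3: best P0=NH3 P1=-
Op 4: best P0=NH3 P1=-
Op 5: best P0=NH3 P1=NH3
Op 6: best P0=NH3 P1=NH3
Op 7: best P0=NH3 P1=NH3
Op 8: best P0=NH1 P1=NH3
Op 9: best P0=NH3 P1=NH3

Answer: P0:NH3 P1:NH3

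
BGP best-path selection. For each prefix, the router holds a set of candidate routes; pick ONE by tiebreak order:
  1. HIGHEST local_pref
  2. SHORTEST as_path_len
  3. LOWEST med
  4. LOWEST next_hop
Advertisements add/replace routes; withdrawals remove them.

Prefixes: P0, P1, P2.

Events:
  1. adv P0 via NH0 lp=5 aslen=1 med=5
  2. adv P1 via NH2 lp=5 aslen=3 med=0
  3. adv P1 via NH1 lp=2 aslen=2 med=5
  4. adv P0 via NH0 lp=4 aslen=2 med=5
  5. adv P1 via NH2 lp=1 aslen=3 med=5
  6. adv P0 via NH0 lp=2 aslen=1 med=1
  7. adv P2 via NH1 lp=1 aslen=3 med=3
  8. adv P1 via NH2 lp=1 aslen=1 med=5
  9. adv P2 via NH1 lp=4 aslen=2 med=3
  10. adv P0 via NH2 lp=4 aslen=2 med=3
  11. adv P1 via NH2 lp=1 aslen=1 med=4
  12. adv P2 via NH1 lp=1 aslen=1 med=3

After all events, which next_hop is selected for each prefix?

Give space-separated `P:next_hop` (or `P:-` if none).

Answer: P0:NH2 P1:NH1 P2:NH1

Derivation:
Op 1: best P0=NH0 P1=- P2=-
Op 2: best P0=NH0 P1=NH2 P2=-
Op 3: best P0=NH0 P1=NH2 P2=-
Op 4: best P0=NH0 P1=NH2 P2=-
Op 5: best P0=NH0 P1=NH1 P2=-
Op 6: best P0=NH0 P1=NH1 P2=-
Op 7: best P0=NH0 P1=NH1 P2=NH1
Op 8: best P0=NH0 P1=NH1 P2=NH1
Op 9: best P0=NH0 P1=NH1 P2=NH1
Op 10: best P0=NH2 P1=NH1 P2=NH1
Op 11: best P0=NH2 P1=NH1 P2=NH1
Op 12: best P0=NH2 P1=NH1 P2=NH1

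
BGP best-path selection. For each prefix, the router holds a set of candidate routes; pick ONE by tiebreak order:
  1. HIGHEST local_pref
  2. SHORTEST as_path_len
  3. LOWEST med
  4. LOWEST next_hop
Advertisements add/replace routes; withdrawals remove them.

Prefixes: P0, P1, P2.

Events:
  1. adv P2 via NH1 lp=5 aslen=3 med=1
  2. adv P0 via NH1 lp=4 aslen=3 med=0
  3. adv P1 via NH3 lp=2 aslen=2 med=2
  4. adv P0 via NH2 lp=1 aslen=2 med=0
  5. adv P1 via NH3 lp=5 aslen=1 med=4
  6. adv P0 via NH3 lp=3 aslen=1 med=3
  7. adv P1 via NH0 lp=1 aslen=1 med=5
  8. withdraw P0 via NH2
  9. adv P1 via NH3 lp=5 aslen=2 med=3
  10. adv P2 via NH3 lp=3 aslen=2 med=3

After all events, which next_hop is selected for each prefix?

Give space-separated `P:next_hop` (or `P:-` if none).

Answer: P0:NH1 P1:NH3 P2:NH1

Derivation:
Op 1: best P0=- P1=- P2=NH1
Op 2: best P0=NH1 P1=- P2=NH1
Op 3: best P0=NH1 P1=NH3 P2=NH1
Op 4: best P0=NH1 P1=NH3 P2=NH1
Op 5: best P0=NH1 P1=NH3 P2=NH1
Op 6: best P0=NH1 P1=NH3 P2=NH1
Op 7: best P0=NH1 P1=NH3 P2=NH1
Op 8: best P0=NH1 P1=NH3 P2=NH1
Op 9: best P0=NH1 P1=NH3 P2=NH1
Op 10: best P0=NH1 P1=NH3 P2=NH1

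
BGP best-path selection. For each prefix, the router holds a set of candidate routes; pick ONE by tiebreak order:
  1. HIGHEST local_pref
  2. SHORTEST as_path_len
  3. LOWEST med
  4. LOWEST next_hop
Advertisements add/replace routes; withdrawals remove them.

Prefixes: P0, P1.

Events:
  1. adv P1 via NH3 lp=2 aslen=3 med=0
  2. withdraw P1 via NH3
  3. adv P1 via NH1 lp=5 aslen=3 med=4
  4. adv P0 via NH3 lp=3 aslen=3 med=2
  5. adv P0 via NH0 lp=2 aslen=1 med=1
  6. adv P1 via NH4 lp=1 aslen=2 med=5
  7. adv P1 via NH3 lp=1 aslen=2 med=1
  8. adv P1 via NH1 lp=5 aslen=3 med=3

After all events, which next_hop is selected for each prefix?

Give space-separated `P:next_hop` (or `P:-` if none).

Answer: P0:NH3 P1:NH1

Derivation:
Op 1: best P0=- P1=NH3
Op 2: best P0=- P1=-
Op 3: best P0=- P1=NH1
Op 4: best P0=NH3 P1=NH1
Op 5: best P0=NH3 P1=NH1
Op 6: best P0=NH3 P1=NH1
Op 7: best P0=NH3 P1=NH1
Op 8: best P0=NH3 P1=NH1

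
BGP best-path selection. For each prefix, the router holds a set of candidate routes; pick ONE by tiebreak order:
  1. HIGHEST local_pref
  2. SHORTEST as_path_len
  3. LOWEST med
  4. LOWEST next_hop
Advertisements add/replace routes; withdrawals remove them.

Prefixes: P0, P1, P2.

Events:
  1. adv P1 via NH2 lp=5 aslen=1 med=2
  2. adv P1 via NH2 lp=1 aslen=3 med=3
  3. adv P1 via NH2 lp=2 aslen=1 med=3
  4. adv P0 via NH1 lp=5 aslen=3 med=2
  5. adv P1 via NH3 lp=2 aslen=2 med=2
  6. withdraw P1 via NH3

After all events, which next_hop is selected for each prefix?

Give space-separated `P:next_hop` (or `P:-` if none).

Answer: P0:NH1 P1:NH2 P2:-

Derivation:
Op 1: best P0=- P1=NH2 P2=-
Op 2: best P0=- P1=NH2 P2=-
Op 3: best P0=- P1=NH2 P2=-
Op 4: best P0=NH1 P1=NH2 P2=-
Op 5: best P0=NH1 P1=NH2 P2=-
Op 6: best P0=NH1 P1=NH2 P2=-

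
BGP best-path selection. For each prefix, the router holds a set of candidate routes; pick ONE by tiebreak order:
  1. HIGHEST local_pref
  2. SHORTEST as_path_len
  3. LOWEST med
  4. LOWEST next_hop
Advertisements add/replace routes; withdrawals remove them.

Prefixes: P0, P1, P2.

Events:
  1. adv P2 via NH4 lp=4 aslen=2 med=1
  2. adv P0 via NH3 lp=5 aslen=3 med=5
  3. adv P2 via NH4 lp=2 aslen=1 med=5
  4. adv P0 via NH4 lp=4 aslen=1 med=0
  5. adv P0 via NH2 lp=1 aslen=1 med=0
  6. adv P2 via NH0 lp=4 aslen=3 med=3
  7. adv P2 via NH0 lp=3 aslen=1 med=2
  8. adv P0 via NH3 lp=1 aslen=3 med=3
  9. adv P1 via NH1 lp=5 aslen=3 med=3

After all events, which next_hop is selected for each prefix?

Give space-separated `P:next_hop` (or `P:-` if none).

Op 1: best P0=- P1=- P2=NH4
Op 2: best P0=NH3 P1=- P2=NH4
Op 3: best P0=NH3 P1=- P2=NH4
Op 4: best P0=NH3 P1=- P2=NH4
Op 5: best P0=NH3 P1=- P2=NH4
Op 6: best P0=NH3 P1=- P2=NH0
Op 7: best P0=NH3 P1=- P2=NH0
Op 8: best P0=NH4 P1=- P2=NH0
Op 9: best P0=NH4 P1=NH1 P2=NH0

Answer: P0:NH4 P1:NH1 P2:NH0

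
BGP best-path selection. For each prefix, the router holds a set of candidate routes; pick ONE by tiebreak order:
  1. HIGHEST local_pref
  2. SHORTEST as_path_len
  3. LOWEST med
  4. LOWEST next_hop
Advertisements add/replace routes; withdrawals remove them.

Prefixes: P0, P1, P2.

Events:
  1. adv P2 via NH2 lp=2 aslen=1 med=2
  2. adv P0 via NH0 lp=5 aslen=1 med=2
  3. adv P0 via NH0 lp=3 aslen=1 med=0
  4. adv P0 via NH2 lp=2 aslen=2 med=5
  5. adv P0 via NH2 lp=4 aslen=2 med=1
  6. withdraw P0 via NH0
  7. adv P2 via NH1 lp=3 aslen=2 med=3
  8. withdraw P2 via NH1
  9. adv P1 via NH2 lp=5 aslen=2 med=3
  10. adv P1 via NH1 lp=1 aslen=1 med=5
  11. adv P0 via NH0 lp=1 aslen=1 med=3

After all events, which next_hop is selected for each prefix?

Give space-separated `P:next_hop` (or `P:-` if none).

Answer: P0:NH2 P1:NH2 P2:NH2

Derivation:
Op 1: best P0=- P1=- P2=NH2
Op 2: best P0=NH0 P1=- P2=NH2
Op 3: best P0=NH0 P1=- P2=NH2
Op 4: best P0=NH0 P1=- P2=NH2
Op 5: best P0=NH2 P1=- P2=NH2
Op 6: best P0=NH2 P1=- P2=NH2
Op 7: best P0=NH2 P1=- P2=NH1
Op 8: best P0=NH2 P1=- P2=NH2
Op 9: best P0=NH2 P1=NH2 P2=NH2
Op 10: best P0=NH2 P1=NH2 P2=NH2
Op 11: best P0=NH2 P1=NH2 P2=NH2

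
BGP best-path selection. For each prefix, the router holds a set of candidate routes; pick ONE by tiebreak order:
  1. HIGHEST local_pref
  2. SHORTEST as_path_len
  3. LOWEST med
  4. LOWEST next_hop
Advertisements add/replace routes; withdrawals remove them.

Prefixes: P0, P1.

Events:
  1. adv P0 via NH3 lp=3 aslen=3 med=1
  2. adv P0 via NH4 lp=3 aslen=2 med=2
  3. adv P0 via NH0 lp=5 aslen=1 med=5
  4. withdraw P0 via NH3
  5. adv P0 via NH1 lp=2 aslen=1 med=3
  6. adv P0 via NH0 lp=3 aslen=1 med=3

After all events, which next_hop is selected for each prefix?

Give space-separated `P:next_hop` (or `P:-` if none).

Answer: P0:NH0 P1:-

Derivation:
Op 1: best P0=NH3 P1=-
Op 2: best P0=NH4 P1=-
Op 3: best P0=NH0 P1=-
Op 4: best P0=NH0 P1=-
Op 5: best P0=NH0 P1=-
Op 6: best P0=NH0 P1=-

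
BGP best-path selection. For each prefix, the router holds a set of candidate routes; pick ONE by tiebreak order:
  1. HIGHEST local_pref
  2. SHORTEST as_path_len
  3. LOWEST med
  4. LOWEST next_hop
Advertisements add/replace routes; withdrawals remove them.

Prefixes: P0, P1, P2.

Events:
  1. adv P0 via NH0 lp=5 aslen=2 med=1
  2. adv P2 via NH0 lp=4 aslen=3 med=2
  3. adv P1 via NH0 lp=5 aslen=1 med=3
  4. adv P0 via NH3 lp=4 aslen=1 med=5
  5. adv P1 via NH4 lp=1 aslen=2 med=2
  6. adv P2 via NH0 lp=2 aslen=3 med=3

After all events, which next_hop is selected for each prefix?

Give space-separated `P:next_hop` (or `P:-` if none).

Op 1: best P0=NH0 P1=- P2=-
Op 2: best P0=NH0 P1=- P2=NH0
Op 3: best P0=NH0 P1=NH0 P2=NH0
Op 4: best P0=NH0 P1=NH0 P2=NH0
Op 5: best P0=NH0 P1=NH0 P2=NH0
Op 6: best P0=NH0 P1=NH0 P2=NH0

Answer: P0:NH0 P1:NH0 P2:NH0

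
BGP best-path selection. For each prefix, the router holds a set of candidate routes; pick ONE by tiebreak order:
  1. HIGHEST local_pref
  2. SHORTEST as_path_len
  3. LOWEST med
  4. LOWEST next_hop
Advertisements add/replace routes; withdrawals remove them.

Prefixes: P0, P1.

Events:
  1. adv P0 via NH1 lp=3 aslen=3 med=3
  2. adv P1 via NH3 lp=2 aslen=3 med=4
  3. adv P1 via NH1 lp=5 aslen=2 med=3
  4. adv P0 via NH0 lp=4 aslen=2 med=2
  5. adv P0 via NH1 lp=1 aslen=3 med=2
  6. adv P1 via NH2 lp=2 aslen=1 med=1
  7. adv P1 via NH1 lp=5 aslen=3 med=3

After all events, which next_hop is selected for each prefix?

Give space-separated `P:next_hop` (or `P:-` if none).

Answer: P0:NH0 P1:NH1

Derivation:
Op 1: best P0=NH1 P1=-
Op 2: best P0=NH1 P1=NH3
Op 3: best P0=NH1 P1=NH1
Op 4: best P0=NH0 P1=NH1
Op 5: best P0=NH0 P1=NH1
Op 6: best P0=NH0 P1=NH1
Op 7: best P0=NH0 P1=NH1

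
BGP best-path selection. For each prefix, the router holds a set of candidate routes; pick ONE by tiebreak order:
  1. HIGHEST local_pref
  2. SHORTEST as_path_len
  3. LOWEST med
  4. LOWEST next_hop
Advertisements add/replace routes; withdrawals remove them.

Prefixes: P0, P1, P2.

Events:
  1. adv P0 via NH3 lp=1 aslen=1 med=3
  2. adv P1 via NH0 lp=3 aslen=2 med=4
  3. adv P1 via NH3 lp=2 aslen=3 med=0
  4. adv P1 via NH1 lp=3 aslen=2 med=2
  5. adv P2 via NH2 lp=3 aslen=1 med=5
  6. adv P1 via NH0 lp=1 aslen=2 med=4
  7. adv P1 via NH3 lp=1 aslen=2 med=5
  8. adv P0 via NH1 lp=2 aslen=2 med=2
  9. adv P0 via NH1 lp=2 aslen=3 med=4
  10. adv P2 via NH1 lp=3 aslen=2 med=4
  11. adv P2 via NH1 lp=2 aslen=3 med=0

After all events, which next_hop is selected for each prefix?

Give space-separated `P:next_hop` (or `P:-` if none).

Op 1: best P0=NH3 P1=- P2=-
Op 2: best P0=NH3 P1=NH0 P2=-
Op 3: best P0=NH3 P1=NH0 P2=-
Op 4: best P0=NH3 P1=NH1 P2=-
Op 5: best P0=NH3 P1=NH1 P2=NH2
Op 6: best P0=NH3 P1=NH1 P2=NH2
Op 7: best P0=NH3 P1=NH1 P2=NH2
Op 8: best P0=NH1 P1=NH1 P2=NH2
Op 9: best P0=NH1 P1=NH1 P2=NH2
Op 10: best P0=NH1 P1=NH1 P2=NH2
Op 11: best P0=NH1 P1=NH1 P2=NH2

Answer: P0:NH1 P1:NH1 P2:NH2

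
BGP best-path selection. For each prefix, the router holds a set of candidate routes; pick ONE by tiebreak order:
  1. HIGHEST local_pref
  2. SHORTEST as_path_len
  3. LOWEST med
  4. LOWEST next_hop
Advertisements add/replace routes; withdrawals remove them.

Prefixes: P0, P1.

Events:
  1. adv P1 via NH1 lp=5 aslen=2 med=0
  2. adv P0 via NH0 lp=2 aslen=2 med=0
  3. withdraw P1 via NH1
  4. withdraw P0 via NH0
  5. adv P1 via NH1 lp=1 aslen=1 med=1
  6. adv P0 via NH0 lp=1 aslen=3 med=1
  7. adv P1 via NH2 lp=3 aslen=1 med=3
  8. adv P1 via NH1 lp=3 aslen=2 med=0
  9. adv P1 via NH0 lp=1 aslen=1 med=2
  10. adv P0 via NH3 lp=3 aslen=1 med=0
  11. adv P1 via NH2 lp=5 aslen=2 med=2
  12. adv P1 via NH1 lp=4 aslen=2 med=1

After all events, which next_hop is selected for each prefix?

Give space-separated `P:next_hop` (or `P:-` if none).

Answer: P0:NH3 P1:NH2

Derivation:
Op 1: best P0=- P1=NH1
Op 2: best P0=NH0 P1=NH1
Op 3: best P0=NH0 P1=-
Op 4: best P0=- P1=-
Op 5: best P0=- P1=NH1
Op 6: best P0=NH0 P1=NH1
Op 7: best P0=NH0 P1=NH2
Op 8: best P0=NH0 P1=NH2
Op 9: best P0=NH0 P1=NH2
Op 10: best P0=NH3 P1=NH2
Op 11: best P0=NH3 P1=NH2
Op 12: best P0=NH3 P1=NH2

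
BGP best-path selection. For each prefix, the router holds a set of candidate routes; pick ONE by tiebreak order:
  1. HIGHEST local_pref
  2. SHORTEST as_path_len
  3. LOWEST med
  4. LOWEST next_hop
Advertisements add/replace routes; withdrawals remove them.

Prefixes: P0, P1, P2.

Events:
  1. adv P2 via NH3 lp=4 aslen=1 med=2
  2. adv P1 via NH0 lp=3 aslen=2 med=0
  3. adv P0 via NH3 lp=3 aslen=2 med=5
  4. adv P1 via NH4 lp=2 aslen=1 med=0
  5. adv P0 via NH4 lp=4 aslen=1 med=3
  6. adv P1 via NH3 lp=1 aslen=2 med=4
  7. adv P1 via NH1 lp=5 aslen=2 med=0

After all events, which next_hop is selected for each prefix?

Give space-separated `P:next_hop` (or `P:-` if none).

Op 1: best P0=- P1=- P2=NH3
Op 2: best P0=- P1=NH0 P2=NH3
Op 3: best P0=NH3 P1=NH0 P2=NH3
Op 4: best P0=NH3 P1=NH0 P2=NH3
Op 5: best P0=NH4 P1=NH0 P2=NH3
Op 6: best P0=NH4 P1=NH0 P2=NH3
Op 7: best P0=NH4 P1=NH1 P2=NH3

Answer: P0:NH4 P1:NH1 P2:NH3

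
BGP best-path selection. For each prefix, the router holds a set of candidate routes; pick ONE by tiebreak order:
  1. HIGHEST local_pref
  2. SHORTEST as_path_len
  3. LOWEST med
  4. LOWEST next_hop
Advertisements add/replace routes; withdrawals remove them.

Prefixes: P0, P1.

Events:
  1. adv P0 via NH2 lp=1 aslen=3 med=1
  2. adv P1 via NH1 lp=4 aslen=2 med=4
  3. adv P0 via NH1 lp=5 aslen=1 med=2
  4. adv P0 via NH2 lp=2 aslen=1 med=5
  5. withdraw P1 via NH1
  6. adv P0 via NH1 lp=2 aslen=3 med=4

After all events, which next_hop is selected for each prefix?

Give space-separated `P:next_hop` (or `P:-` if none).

Op 1: best P0=NH2 P1=-
Op 2: best P0=NH2 P1=NH1
Op 3: best P0=NH1 P1=NH1
Op 4: best P0=NH1 P1=NH1
Op 5: best P0=NH1 P1=-
Op 6: best P0=NH2 P1=-

Answer: P0:NH2 P1:-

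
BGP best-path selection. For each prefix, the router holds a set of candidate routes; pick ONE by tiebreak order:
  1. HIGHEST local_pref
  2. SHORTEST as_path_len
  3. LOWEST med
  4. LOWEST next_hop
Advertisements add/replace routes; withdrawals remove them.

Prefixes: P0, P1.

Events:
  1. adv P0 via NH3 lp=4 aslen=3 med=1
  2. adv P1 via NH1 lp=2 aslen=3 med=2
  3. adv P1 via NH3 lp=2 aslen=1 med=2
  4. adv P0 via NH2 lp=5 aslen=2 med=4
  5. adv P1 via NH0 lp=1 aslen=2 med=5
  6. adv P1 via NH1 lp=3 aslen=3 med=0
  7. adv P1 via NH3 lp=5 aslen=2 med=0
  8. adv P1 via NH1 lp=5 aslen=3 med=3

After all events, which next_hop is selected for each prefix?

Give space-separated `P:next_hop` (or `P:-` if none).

Op 1: best P0=NH3 P1=-
Op 2: best P0=NH3 P1=NH1
Op 3: best P0=NH3 P1=NH3
Op 4: best P0=NH2 P1=NH3
Op 5: best P0=NH2 P1=NH3
Op 6: best P0=NH2 P1=NH1
Op 7: best P0=NH2 P1=NH3
Op 8: best P0=NH2 P1=NH3

Answer: P0:NH2 P1:NH3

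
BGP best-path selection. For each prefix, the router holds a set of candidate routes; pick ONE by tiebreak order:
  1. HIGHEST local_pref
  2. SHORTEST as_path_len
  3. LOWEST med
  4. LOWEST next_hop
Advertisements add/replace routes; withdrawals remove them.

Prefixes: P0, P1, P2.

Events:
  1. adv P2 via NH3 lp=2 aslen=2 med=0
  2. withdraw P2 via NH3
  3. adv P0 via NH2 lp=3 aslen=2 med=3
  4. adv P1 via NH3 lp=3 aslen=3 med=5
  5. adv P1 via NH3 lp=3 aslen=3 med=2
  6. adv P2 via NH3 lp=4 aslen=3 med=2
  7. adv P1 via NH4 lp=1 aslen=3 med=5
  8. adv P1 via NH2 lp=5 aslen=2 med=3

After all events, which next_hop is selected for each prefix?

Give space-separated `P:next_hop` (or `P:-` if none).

Op 1: best P0=- P1=- P2=NH3
Op 2: best P0=- P1=- P2=-
Op 3: best P0=NH2 P1=- P2=-
Op 4: best P0=NH2 P1=NH3 P2=-
Op 5: best P0=NH2 P1=NH3 P2=-
Op 6: best P0=NH2 P1=NH3 P2=NH3
Op 7: best P0=NH2 P1=NH3 P2=NH3
Op 8: best P0=NH2 P1=NH2 P2=NH3

Answer: P0:NH2 P1:NH2 P2:NH3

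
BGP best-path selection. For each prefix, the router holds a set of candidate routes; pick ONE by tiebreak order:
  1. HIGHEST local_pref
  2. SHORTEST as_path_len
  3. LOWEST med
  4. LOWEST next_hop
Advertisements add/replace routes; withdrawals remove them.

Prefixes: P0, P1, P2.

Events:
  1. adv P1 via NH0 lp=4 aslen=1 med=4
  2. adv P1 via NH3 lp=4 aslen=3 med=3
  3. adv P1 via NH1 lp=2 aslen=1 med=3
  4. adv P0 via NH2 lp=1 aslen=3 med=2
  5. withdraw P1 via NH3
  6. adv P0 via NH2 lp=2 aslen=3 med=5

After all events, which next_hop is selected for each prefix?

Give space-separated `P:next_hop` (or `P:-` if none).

Answer: P0:NH2 P1:NH0 P2:-

Derivation:
Op 1: best P0=- P1=NH0 P2=-
Op 2: best P0=- P1=NH0 P2=-
Op 3: best P0=- P1=NH0 P2=-
Op 4: best P0=NH2 P1=NH0 P2=-
Op 5: best P0=NH2 P1=NH0 P2=-
Op 6: best P0=NH2 P1=NH0 P2=-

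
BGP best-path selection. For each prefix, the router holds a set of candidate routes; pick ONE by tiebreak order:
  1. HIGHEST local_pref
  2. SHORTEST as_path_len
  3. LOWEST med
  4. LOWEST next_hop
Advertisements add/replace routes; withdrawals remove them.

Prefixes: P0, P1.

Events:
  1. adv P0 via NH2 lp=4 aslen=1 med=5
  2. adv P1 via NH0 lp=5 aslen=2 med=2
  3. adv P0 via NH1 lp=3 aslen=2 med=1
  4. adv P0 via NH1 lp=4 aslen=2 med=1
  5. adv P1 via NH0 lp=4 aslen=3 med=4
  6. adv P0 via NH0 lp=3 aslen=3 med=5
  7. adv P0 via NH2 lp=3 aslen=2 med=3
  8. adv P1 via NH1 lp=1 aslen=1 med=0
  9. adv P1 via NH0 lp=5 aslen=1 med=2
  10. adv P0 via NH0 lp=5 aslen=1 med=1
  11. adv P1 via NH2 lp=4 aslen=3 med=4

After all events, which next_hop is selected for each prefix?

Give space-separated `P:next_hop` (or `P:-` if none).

Answer: P0:NH0 P1:NH0

Derivation:
Op 1: best P0=NH2 P1=-
Op 2: best P0=NH2 P1=NH0
Op 3: best P0=NH2 P1=NH0
Op 4: best P0=NH2 P1=NH0
Op 5: best P0=NH2 P1=NH0
Op 6: best P0=NH2 P1=NH0
Op 7: best P0=NH1 P1=NH0
Op 8: best P0=NH1 P1=NH0
Op 9: best P0=NH1 P1=NH0
Op 10: best P0=NH0 P1=NH0
Op 11: best P0=NH0 P1=NH0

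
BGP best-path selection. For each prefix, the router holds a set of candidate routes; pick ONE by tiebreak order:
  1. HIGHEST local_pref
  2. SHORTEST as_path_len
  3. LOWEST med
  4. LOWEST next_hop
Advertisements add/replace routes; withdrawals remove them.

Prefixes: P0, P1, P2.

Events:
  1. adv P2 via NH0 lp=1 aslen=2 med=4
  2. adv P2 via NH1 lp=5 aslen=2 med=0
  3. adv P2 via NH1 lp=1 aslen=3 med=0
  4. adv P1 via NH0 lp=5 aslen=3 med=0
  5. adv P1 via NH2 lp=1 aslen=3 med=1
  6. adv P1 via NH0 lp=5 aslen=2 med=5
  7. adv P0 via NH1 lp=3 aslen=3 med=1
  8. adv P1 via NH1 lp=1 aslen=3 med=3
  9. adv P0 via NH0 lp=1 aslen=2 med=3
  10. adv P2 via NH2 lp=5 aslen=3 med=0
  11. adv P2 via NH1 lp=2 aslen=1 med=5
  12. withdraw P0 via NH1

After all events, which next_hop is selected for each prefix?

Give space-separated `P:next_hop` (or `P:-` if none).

Op 1: best P0=- P1=- P2=NH0
Op 2: best P0=- P1=- P2=NH1
Op 3: best P0=- P1=- P2=NH0
Op 4: best P0=- P1=NH0 P2=NH0
Op 5: best P0=- P1=NH0 P2=NH0
Op 6: best P0=- P1=NH0 P2=NH0
Op 7: best P0=NH1 P1=NH0 P2=NH0
Op 8: best P0=NH1 P1=NH0 P2=NH0
Op 9: best P0=NH1 P1=NH0 P2=NH0
Op 10: best P0=NH1 P1=NH0 P2=NH2
Op 11: best P0=NH1 P1=NH0 P2=NH2
Op 12: best P0=NH0 P1=NH0 P2=NH2

Answer: P0:NH0 P1:NH0 P2:NH2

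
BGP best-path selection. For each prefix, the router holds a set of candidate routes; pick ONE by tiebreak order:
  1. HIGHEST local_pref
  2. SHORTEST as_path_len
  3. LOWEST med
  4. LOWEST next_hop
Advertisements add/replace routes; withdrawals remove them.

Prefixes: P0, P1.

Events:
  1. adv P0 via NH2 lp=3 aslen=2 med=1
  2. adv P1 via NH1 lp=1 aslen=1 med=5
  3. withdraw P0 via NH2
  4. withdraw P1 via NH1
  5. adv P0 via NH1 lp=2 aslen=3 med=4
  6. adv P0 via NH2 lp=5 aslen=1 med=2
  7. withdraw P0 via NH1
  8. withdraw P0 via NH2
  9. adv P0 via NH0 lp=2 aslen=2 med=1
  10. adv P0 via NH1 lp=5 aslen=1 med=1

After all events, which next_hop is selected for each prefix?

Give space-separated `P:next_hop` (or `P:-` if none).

Answer: P0:NH1 P1:-

Derivation:
Op 1: best P0=NH2 P1=-
Op 2: best P0=NH2 P1=NH1
Op 3: best P0=- P1=NH1
Op 4: best P0=- P1=-
Op 5: best P0=NH1 P1=-
Op 6: best P0=NH2 P1=-
Op 7: best P0=NH2 P1=-
Op 8: best P0=- P1=-
Op 9: best P0=NH0 P1=-
Op 10: best P0=NH1 P1=-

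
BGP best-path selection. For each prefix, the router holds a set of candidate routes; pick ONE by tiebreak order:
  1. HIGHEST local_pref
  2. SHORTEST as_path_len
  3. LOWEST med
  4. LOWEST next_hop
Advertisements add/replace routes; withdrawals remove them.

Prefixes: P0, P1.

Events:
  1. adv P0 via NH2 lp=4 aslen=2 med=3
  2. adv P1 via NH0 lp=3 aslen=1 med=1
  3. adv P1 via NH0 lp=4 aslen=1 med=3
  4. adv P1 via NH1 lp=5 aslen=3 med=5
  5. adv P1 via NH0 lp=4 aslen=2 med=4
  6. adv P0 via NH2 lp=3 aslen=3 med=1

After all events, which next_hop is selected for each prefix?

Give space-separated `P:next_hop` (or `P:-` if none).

Answer: P0:NH2 P1:NH1

Derivation:
Op 1: best P0=NH2 P1=-
Op 2: best P0=NH2 P1=NH0
Op 3: best P0=NH2 P1=NH0
Op 4: best P0=NH2 P1=NH1
Op 5: best P0=NH2 P1=NH1
Op 6: best P0=NH2 P1=NH1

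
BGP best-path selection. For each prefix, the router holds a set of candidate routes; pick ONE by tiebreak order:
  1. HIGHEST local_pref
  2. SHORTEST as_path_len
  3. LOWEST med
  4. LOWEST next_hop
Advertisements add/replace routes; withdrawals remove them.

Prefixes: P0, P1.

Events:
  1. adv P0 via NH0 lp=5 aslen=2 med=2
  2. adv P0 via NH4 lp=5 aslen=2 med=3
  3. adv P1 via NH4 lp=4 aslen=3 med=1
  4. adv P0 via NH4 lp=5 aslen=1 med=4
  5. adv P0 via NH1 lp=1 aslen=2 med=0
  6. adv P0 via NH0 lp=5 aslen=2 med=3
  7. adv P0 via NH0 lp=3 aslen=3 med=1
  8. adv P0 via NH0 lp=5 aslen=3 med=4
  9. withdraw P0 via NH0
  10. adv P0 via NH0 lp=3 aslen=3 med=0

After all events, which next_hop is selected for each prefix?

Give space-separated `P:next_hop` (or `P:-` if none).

Answer: P0:NH4 P1:NH4

Derivation:
Op 1: best P0=NH0 P1=-
Op 2: best P0=NH0 P1=-
Op 3: best P0=NH0 P1=NH4
Op 4: best P0=NH4 P1=NH4
Op 5: best P0=NH4 P1=NH4
Op 6: best P0=NH4 P1=NH4
Op 7: best P0=NH4 P1=NH4
Op 8: best P0=NH4 P1=NH4
Op 9: best P0=NH4 P1=NH4
Op 10: best P0=NH4 P1=NH4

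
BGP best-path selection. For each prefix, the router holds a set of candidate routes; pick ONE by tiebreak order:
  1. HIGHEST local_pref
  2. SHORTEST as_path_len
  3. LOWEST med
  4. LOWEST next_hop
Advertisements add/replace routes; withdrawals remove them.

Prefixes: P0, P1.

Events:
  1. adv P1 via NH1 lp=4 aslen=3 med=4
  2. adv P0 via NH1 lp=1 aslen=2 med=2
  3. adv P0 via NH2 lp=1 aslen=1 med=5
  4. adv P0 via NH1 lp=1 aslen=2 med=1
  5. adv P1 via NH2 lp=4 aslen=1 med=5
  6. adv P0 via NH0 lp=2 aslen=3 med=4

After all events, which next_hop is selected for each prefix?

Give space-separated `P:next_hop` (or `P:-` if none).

Answer: P0:NH0 P1:NH2

Derivation:
Op 1: best P0=- P1=NH1
Op 2: best P0=NH1 P1=NH1
Op 3: best P0=NH2 P1=NH1
Op 4: best P0=NH2 P1=NH1
Op 5: best P0=NH2 P1=NH2
Op 6: best P0=NH0 P1=NH2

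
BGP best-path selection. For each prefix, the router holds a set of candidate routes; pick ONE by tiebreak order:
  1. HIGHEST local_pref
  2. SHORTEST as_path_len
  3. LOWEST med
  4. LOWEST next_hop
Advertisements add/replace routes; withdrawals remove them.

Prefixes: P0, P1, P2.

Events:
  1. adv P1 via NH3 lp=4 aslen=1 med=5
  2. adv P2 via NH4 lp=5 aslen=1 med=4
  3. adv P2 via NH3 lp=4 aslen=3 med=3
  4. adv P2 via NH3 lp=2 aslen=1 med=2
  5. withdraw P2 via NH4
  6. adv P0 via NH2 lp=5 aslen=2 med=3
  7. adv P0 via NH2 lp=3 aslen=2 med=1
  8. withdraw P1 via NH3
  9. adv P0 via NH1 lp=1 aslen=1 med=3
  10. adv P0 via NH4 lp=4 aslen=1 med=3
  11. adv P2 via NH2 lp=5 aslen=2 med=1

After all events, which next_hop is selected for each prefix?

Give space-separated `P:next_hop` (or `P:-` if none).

Answer: P0:NH4 P1:- P2:NH2

Derivation:
Op 1: best P0=- P1=NH3 P2=-
Op 2: best P0=- P1=NH3 P2=NH4
Op 3: best P0=- P1=NH3 P2=NH4
Op 4: best P0=- P1=NH3 P2=NH4
Op 5: best P0=- P1=NH3 P2=NH3
Op 6: best P0=NH2 P1=NH3 P2=NH3
Op 7: best P0=NH2 P1=NH3 P2=NH3
Op 8: best P0=NH2 P1=- P2=NH3
Op 9: best P0=NH2 P1=- P2=NH3
Op 10: best P0=NH4 P1=- P2=NH3
Op 11: best P0=NH4 P1=- P2=NH2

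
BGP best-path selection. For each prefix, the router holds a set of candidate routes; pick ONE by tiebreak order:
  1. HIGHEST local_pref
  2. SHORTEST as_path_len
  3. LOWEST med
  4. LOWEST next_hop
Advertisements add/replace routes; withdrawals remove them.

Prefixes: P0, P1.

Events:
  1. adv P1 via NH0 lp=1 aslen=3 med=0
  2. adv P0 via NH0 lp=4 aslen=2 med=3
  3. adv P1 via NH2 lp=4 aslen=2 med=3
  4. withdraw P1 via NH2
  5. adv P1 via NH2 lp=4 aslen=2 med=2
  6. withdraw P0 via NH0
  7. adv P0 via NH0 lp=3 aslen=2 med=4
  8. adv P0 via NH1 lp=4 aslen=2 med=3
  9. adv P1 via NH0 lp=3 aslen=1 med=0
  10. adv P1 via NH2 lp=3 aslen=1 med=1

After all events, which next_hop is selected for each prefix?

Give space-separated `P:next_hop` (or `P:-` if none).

Op 1: best P0=- P1=NH0
Op 2: best P0=NH0 P1=NH0
Op 3: best P0=NH0 P1=NH2
Op 4: best P0=NH0 P1=NH0
Op 5: best P0=NH0 P1=NH2
Op 6: best P0=- P1=NH2
Op 7: best P0=NH0 P1=NH2
Op 8: best P0=NH1 P1=NH2
Op 9: best P0=NH1 P1=NH2
Op 10: best P0=NH1 P1=NH0

Answer: P0:NH1 P1:NH0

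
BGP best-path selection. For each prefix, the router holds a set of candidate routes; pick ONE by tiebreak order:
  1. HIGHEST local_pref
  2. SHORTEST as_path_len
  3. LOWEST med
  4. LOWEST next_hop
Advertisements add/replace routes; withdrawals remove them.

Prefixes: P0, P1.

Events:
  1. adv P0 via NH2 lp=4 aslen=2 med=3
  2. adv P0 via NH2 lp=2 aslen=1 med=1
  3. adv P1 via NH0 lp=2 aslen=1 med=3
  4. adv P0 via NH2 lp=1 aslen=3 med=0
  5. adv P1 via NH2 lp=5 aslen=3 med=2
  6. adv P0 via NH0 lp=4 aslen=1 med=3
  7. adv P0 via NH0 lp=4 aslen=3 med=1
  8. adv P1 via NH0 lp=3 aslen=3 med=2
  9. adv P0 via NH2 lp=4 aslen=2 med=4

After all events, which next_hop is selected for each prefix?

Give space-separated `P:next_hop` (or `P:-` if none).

Answer: P0:NH2 P1:NH2

Derivation:
Op 1: best P0=NH2 P1=-
Op 2: best P0=NH2 P1=-
Op 3: best P0=NH2 P1=NH0
Op 4: best P0=NH2 P1=NH0
Op 5: best P0=NH2 P1=NH2
Op 6: best P0=NH0 P1=NH2
Op 7: best P0=NH0 P1=NH2
Op 8: best P0=NH0 P1=NH2
Op 9: best P0=NH2 P1=NH2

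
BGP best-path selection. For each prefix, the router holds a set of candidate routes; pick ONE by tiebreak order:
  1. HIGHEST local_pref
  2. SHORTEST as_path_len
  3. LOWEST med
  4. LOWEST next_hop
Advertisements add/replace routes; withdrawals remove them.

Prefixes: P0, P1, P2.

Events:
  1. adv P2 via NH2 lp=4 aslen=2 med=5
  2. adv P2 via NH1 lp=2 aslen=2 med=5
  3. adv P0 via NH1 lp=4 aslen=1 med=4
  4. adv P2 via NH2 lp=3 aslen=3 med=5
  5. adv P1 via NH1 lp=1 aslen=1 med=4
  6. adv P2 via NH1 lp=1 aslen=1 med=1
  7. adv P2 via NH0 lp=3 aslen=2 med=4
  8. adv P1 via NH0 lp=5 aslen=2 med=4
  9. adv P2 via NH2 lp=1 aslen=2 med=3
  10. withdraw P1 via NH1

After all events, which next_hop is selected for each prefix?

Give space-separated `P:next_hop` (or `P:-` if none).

Op 1: best P0=- P1=- P2=NH2
Op 2: best P0=- P1=- P2=NH2
Op 3: best P0=NH1 P1=- P2=NH2
Op 4: best P0=NH1 P1=- P2=NH2
Op 5: best P0=NH1 P1=NH1 P2=NH2
Op 6: best P0=NH1 P1=NH1 P2=NH2
Op 7: best P0=NH1 P1=NH1 P2=NH0
Op 8: best P0=NH1 P1=NH0 P2=NH0
Op 9: best P0=NH1 P1=NH0 P2=NH0
Op 10: best P0=NH1 P1=NH0 P2=NH0

Answer: P0:NH1 P1:NH0 P2:NH0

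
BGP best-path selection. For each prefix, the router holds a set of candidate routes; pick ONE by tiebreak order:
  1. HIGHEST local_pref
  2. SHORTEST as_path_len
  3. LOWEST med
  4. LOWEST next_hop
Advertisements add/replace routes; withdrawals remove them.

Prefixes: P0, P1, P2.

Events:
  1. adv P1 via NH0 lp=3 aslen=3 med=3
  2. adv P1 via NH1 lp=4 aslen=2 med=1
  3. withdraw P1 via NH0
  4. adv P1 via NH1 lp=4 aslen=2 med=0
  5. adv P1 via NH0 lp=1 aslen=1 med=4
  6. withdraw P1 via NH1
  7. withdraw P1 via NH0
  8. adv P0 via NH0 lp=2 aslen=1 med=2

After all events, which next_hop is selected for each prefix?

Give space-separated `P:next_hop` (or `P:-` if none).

Answer: P0:NH0 P1:- P2:-

Derivation:
Op 1: best P0=- P1=NH0 P2=-
Op 2: best P0=- P1=NH1 P2=-
Op 3: best P0=- P1=NH1 P2=-
Op 4: best P0=- P1=NH1 P2=-
Op 5: best P0=- P1=NH1 P2=-
Op 6: best P0=- P1=NH0 P2=-
Op 7: best P0=- P1=- P2=-
Op 8: best P0=NH0 P1=- P2=-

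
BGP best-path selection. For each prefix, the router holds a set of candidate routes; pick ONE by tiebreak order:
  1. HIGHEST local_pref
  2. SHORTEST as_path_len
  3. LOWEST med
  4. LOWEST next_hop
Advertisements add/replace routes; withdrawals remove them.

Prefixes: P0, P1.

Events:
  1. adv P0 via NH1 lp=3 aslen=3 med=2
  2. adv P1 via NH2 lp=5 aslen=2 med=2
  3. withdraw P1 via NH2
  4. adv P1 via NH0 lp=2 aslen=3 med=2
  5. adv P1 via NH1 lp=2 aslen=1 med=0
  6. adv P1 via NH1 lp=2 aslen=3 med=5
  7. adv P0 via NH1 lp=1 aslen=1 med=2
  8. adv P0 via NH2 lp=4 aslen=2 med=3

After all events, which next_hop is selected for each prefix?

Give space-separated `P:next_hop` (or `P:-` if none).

Answer: P0:NH2 P1:NH0

Derivation:
Op 1: best P0=NH1 P1=-
Op 2: best P0=NH1 P1=NH2
Op 3: best P0=NH1 P1=-
Op 4: best P0=NH1 P1=NH0
Op 5: best P0=NH1 P1=NH1
Op 6: best P0=NH1 P1=NH0
Op 7: best P0=NH1 P1=NH0
Op 8: best P0=NH2 P1=NH0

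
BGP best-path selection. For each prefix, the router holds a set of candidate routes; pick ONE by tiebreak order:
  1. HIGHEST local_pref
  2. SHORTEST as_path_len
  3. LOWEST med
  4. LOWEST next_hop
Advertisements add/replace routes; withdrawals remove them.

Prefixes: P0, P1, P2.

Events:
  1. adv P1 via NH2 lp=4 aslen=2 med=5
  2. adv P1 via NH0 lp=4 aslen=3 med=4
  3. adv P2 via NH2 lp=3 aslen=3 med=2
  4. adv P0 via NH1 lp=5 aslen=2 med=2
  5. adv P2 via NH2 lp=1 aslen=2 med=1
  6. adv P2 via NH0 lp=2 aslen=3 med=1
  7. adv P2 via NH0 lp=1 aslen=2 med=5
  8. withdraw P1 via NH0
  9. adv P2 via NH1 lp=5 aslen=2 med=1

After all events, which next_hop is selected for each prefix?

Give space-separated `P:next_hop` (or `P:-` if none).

Answer: P0:NH1 P1:NH2 P2:NH1

Derivation:
Op 1: best P0=- P1=NH2 P2=-
Op 2: best P0=- P1=NH2 P2=-
Op 3: best P0=- P1=NH2 P2=NH2
Op 4: best P0=NH1 P1=NH2 P2=NH2
Op 5: best P0=NH1 P1=NH2 P2=NH2
Op 6: best P0=NH1 P1=NH2 P2=NH0
Op 7: best P0=NH1 P1=NH2 P2=NH2
Op 8: best P0=NH1 P1=NH2 P2=NH2
Op 9: best P0=NH1 P1=NH2 P2=NH1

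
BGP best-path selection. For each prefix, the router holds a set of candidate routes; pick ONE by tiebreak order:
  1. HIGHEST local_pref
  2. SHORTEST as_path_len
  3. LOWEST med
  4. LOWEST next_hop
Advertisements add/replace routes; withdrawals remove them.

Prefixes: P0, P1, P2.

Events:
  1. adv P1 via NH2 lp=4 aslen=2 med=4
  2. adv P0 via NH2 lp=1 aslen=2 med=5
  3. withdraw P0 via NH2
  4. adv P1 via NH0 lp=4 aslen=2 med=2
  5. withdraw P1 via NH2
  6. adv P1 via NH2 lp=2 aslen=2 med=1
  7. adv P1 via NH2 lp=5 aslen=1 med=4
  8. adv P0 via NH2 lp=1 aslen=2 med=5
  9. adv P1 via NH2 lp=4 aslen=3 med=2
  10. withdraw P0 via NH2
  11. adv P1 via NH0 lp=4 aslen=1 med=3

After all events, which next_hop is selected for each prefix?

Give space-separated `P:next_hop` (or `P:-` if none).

Answer: P0:- P1:NH0 P2:-

Derivation:
Op 1: best P0=- P1=NH2 P2=-
Op 2: best P0=NH2 P1=NH2 P2=-
Op 3: best P0=- P1=NH2 P2=-
Op 4: best P0=- P1=NH0 P2=-
Op 5: best P0=- P1=NH0 P2=-
Op 6: best P0=- P1=NH0 P2=-
Op 7: best P0=- P1=NH2 P2=-
Op 8: best P0=NH2 P1=NH2 P2=-
Op 9: best P0=NH2 P1=NH0 P2=-
Op 10: best P0=- P1=NH0 P2=-
Op 11: best P0=- P1=NH0 P2=-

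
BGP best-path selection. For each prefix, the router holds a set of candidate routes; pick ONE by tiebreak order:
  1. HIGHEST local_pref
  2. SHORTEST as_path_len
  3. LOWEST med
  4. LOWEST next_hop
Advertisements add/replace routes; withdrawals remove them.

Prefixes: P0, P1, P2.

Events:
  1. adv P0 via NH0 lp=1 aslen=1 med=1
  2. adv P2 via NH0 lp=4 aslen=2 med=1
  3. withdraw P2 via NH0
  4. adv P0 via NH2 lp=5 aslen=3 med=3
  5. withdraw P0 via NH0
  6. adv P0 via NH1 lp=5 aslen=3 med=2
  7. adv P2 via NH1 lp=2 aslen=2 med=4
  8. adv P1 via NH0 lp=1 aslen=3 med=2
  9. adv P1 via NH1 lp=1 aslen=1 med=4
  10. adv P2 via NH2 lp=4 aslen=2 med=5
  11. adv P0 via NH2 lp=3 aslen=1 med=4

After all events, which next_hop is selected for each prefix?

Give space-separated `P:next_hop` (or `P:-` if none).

Answer: P0:NH1 P1:NH1 P2:NH2

Derivation:
Op 1: best P0=NH0 P1=- P2=-
Op 2: best P0=NH0 P1=- P2=NH0
Op 3: best P0=NH0 P1=- P2=-
Op 4: best P0=NH2 P1=- P2=-
Op 5: best P0=NH2 P1=- P2=-
Op 6: best P0=NH1 P1=- P2=-
Op 7: best P0=NH1 P1=- P2=NH1
Op 8: best P0=NH1 P1=NH0 P2=NH1
Op 9: best P0=NH1 P1=NH1 P2=NH1
Op 10: best P0=NH1 P1=NH1 P2=NH2
Op 11: best P0=NH1 P1=NH1 P2=NH2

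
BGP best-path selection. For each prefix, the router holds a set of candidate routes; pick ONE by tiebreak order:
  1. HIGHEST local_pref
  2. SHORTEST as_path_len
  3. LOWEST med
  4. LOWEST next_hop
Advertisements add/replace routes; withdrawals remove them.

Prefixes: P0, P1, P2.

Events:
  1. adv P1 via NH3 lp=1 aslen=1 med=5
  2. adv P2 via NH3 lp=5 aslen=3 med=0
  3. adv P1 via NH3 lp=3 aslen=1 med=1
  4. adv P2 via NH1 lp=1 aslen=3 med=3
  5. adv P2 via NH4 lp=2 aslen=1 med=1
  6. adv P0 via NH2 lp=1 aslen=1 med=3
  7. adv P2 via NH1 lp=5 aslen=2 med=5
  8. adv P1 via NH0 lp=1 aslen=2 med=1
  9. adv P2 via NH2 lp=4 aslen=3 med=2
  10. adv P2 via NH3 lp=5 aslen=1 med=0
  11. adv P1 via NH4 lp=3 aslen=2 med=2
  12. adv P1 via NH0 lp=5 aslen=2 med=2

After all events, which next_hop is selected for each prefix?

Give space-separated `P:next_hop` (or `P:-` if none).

Answer: P0:NH2 P1:NH0 P2:NH3

Derivation:
Op 1: best P0=- P1=NH3 P2=-
Op 2: best P0=- P1=NH3 P2=NH3
Op 3: best P0=- P1=NH3 P2=NH3
Op 4: best P0=- P1=NH3 P2=NH3
Op 5: best P0=- P1=NH3 P2=NH3
Op 6: best P0=NH2 P1=NH3 P2=NH3
Op 7: best P0=NH2 P1=NH3 P2=NH1
Op 8: best P0=NH2 P1=NH3 P2=NH1
Op 9: best P0=NH2 P1=NH3 P2=NH1
Op 10: best P0=NH2 P1=NH3 P2=NH3
Op 11: best P0=NH2 P1=NH3 P2=NH3
Op 12: best P0=NH2 P1=NH0 P2=NH3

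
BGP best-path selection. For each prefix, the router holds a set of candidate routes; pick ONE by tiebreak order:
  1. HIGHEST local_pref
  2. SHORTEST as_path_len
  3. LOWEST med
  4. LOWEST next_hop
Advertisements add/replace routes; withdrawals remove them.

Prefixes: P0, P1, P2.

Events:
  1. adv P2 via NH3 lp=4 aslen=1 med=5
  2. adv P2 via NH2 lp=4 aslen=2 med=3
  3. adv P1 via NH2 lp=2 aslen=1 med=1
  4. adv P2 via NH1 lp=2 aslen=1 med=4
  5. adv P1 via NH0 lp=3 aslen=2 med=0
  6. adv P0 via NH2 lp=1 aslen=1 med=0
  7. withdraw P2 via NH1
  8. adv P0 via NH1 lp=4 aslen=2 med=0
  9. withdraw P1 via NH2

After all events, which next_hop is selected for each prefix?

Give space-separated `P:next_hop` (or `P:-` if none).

Op 1: best P0=- P1=- P2=NH3
Op 2: best P0=- P1=- P2=NH3
Op 3: best P0=- P1=NH2 P2=NH3
Op 4: best P0=- P1=NH2 P2=NH3
Op 5: best P0=- P1=NH0 P2=NH3
Op 6: best P0=NH2 P1=NH0 P2=NH3
Op 7: best P0=NH2 P1=NH0 P2=NH3
Op 8: best P0=NH1 P1=NH0 P2=NH3
Op 9: best P0=NH1 P1=NH0 P2=NH3

Answer: P0:NH1 P1:NH0 P2:NH3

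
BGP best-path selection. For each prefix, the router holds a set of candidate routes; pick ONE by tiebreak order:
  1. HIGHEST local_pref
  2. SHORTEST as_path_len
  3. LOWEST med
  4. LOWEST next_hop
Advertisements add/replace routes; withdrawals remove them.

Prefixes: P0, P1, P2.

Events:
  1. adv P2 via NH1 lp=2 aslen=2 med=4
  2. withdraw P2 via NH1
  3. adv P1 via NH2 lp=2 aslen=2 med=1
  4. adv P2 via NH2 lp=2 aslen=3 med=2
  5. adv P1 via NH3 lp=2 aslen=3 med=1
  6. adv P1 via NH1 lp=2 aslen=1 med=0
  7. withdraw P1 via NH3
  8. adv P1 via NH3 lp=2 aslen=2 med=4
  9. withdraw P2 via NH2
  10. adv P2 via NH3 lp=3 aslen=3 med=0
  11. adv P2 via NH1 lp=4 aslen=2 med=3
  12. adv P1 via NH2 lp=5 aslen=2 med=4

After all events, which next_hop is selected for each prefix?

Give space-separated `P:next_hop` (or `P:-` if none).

Answer: P0:- P1:NH2 P2:NH1

Derivation:
Op 1: best P0=- P1=- P2=NH1
Op 2: best P0=- P1=- P2=-
Op 3: best P0=- P1=NH2 P2=-
Op 4: best P0=- P1=NH2 P2=NH2
Op 5: best P0=- P1=NH2 P2=NH2
Op 6: best P0=- P1=NH1 P2=NH2
Op 7: best P0=- P1=NH1 P2=NH2
Op 8: best P0=- P1=NH1 P2=NH2
Op 9: best P0=- P1=NH1 P2=-
Op 10: best P0=- P1=NH1 P2=NH3
Op 11: best P0=- P1=NH1 P2=NH1
Op 12: best P0=- P1=NH2 P2=NH1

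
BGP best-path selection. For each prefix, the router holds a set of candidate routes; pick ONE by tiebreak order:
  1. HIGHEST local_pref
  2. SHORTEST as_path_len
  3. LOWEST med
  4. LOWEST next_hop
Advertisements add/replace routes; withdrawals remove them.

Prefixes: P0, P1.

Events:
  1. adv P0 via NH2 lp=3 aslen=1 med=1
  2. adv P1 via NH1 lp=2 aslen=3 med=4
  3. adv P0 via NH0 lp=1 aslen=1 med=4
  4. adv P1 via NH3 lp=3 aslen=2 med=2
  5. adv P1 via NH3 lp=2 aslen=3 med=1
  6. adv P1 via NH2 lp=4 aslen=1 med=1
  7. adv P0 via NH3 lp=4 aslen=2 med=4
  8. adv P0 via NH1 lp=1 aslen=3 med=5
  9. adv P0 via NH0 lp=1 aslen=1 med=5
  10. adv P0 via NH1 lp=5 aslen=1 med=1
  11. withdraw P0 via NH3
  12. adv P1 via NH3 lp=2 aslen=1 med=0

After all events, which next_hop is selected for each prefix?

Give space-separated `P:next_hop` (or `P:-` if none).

Answer: P0:NH1 P1:NH2

Derivation:
Op 1: best P0=NH2 P1=-
Op 2: best P0=NH2 P1=NH1
Op 3: best P0=NH2 P1=NH1
Op 4: best P0=NH2 P1=NH3
Op 5: best P0=NH2 P1=NH3
Op 6: best P0=NH2 P1=NH2
Op 7: best P0=NH3 P1=NH2
Op 8: best P0=NH3 P1=NH2
Op 9: best P0=NH3 P1=NH2
Op 10: best P0=NH1 P1=NH2
Op 11: best P0=NH1 P1=NH2
Op 12: best P0=NH1 P1=NH2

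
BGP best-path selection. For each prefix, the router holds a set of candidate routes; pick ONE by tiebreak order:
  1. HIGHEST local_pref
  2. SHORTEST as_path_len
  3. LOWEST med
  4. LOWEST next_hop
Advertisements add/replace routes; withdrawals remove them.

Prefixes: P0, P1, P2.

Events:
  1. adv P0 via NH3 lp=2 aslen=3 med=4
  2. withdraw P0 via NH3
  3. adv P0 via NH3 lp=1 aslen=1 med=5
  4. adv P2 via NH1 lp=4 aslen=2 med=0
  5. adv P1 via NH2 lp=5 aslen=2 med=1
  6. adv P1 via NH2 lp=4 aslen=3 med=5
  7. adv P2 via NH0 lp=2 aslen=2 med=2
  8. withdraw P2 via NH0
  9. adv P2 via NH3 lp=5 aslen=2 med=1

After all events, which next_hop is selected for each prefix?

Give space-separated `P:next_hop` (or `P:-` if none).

Answer: P0:NH3 P1:NH2 P2:NH3

Derivation:
Op 1: best P0=NH3 P1=- P2=-
Op 2: best P0=- P1=- P2=-
Op 3: best P0=NH3 P1=- P2=-
Op 4: best P0=NH3 P1=- P2=NH1
Op 5: best P0=NH3 P1=NH2 P2=NH1
Op 6: best P0=NH3 P1=NH2 P2=NH1
Op 7: best P0=NH3 P1=NH2 P2=NH1
Op 8: best P0=NH3 P1=NH2 P2=NH1
Op 9: best P0=NH3 P1=NH2 P2=NH3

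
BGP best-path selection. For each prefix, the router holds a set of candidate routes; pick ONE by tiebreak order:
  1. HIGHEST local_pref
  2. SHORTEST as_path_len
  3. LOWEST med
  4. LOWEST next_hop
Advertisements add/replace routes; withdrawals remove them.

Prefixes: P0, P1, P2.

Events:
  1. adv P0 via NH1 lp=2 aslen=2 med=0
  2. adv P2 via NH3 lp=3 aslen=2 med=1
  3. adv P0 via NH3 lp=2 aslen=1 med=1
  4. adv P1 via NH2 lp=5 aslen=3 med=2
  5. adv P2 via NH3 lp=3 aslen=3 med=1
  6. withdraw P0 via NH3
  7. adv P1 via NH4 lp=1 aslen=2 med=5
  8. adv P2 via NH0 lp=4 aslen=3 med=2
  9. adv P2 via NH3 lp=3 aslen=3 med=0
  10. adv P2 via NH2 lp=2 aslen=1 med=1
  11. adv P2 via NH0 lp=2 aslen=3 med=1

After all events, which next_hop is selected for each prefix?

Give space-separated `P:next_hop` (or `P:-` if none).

Answer: P0:NH1 P1:NH2 P2:NH3

Derivation:
Op 1: best P0=NH1 P1=- P2=-
Op 2: best P0=NH1 P1=- P2=NH3
Op 3: best P0=NH3 P1=- P2=NH3
Op 4: best P0=NH3 P1=NH2 P2=NH3
Op 5: best P0=NH3 P1=NH2 P2=NH3
Op 6: best P0=NH1 P1=NH2 P2=NH3
Op 7: best P0=NH1 P1=NH2 P2=NH3
Op 8: best P0=NH1 P1=NH2 P2=NH0
Op 9: best P0=NH1 P1=NH2 P2=NH0
Op 10: best P0=NH1 P1=NH2 P2=NH0
Op 11: best P0=NH1 P1=NH2 P2=NH3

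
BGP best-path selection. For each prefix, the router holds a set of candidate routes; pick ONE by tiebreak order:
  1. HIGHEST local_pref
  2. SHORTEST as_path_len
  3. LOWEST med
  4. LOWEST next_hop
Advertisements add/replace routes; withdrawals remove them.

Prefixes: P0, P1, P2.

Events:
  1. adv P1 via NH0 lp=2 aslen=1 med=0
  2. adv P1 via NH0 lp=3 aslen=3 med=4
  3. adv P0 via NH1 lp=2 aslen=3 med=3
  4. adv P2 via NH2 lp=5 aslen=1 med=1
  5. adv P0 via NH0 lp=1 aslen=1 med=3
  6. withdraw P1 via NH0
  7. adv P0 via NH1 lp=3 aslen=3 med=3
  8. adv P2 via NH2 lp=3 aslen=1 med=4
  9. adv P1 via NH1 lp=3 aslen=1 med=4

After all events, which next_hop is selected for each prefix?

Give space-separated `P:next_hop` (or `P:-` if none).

Answer: P0:NH1 P1:NH1 P2:NH2

Derivation:
Op 1: best P0=- P1=NH0 P2=-
Op 2: best P0=- P1=NH0 P2=-
Op 3: best P0=NH1 P1=NH0 P2=-
Op 4: best P0=NH1 P1=NH0 P2=NH2
Op 5: best P0=NH1 P1=NH0 P2=NH2
Op 6: best P0=NH1 P1=- P2=NH2
Op 7: best P0=NH1 P1=- P2=NH2
Op 8: best P0=NH1 P1=- P2=NH2
Op 9: best P0=NH1 P1=NH1 P2=NH2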